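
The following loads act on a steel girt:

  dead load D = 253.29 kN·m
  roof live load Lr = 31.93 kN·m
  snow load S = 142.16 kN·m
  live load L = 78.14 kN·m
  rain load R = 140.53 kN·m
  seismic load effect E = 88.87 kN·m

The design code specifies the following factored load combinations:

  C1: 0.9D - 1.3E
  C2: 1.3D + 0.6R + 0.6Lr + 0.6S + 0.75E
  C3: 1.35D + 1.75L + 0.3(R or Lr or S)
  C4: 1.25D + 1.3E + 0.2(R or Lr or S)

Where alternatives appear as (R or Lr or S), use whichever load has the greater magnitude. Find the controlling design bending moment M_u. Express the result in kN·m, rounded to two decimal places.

584.70 kN·m

(R or Lr or S) → S = 142.16 kN·m.
C1: 0.9(253.29) - 1.3(88.87) = 227.96 - 115.53 = 112.43
C2: 1.3(253.29) + 0.6(140.53) + 0.6(31.93) + 0.6(142.16) + 0.75(88.87) = 584.70
C3: 1.35(253.29) + 1.75(78.14) + 0.3(142.16) = 521.33
C4: 1.25(253.29) + 1.3(88.87) + 0.2(142.16) = 460.58
The controlling combination is 2, giving 584.70 kN·m.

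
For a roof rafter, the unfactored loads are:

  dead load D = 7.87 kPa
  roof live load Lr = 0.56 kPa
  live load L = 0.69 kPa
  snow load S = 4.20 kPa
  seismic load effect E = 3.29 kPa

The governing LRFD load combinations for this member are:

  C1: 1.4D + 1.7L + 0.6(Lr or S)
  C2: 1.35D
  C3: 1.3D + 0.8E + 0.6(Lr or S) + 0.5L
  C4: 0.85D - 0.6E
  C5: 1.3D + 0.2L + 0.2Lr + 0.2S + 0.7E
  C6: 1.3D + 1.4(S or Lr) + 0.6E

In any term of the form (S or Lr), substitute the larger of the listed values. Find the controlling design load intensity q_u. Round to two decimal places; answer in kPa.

18.09 kPa

(Lr or S) → S = 4.20 kPa; (S or Lr) → S = 4.20 kPa.
C1: 1.4(7.87) + 1.7(0.69) + 0.6(4.20) = 11.02 + 1.17 + 2.52 = 14.71
C2: 1.35(7.87) = 10.62
C3: 1.3(7.87) + 0.8(3.29) + 0.6(4.20) + 0.5(0.69) = 10.23 + 2.63 + 2.52 + 0.35 = 15.73
C4: 0.85(7.87) - 0.6(3.29) = 6.69 - 1.97 = 4.72
C5: 1.3(7.87) + 0.2(0.69) + 0.2(0.56) + 0.2(4.20) + 0.7(3.29) = 10.23 + 0.14 + 0.11 + 0.84 + 2.30 = 13.62
C6: 1.3(7.87) + 1.4(4.20) + 0.6(3.29) = 18.09
The controlling combination is 6, giving 18.09 kPa.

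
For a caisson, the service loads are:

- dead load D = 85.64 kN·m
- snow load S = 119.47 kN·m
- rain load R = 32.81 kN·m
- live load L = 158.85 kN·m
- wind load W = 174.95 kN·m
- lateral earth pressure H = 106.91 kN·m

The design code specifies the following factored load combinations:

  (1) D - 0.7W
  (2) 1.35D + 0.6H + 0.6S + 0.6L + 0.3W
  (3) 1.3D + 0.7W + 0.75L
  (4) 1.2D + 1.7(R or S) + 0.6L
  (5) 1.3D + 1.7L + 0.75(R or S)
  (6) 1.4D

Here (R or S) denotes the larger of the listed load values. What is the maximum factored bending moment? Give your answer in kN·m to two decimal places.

(R or S) → S = 119.47 kN·m.
(1) 1.0(85.64) - 0.7(174.95) = 85.64 - 122.47 = -36.83
(2) 1.35(85.64) + 0.6(106.91) + 0.6(119.47) + 0.6(158.85) + 0.3(174.95) = 115.61 + 64.15 + 71.68 + 95.31 + 52.49 = 399.24
(3) 1.3(85.64) + 0.7(174.95) + 0.75(158.85) = 352.93
(4) 1.2(85.64) + 1.7(119.47) + 0.6(158.85) = 102.77 + 203.10 + 95.31 = 401.18
(5) 1.3(85.64) + 1.7(158.85) + 0.75(119.47) = 111.33 + 270.05 + 89.60 = 470.98
(6) 1.4(85.64) = 119.90
Maximum is from combination 5.

470.98 kN·m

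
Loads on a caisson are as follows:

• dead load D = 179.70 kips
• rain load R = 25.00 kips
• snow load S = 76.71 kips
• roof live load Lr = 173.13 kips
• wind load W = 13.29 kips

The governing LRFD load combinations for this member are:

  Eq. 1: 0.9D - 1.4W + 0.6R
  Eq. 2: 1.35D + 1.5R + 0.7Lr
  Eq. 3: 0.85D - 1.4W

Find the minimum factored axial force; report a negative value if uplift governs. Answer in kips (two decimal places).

134.14 kips

Eq. 1: 0.9(179.70) - 1.4(13.29) + 0.6(25.00) = 161.73 - 18.61 + 15.00 = 158.12
Eq. 2: 1.35(179.70) + 1.5(25.00) + 0.7(173.13) = 242.60 + 37.50 + 121.19 = 401.29
Eq. 3: 0.85(179.70) - 1.4(13.29) = 152.75 - 18.61 = 134.14
Combination 3 gives the minimum: 134.14 kips.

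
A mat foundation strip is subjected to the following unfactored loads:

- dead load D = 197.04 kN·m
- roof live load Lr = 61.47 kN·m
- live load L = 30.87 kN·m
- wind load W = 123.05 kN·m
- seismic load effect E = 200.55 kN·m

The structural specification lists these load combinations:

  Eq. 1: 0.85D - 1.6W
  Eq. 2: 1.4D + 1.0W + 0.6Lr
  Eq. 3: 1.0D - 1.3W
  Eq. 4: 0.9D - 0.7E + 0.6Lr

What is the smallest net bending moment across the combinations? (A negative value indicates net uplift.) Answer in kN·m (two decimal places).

-29.40 kN·m

Eq. 1: 0.85(197.04) - 1.6(123.05) = 167.48 - 196.88 = -29.40
Eq. 2: 1.4(197.04) + 1.0(123.05) + 0.6(61.47) = 275.86 + 123.05 + 36.88 = 435.79
Eq. 3: 1.0(197.04) - 1.3(123.05) = 37.08
Eq. 4: 0.9(197.04) - 0.7(200.55) + 0.6(61.47) = 177.34 - 140.39 + 36.88 = 73.83
Combination 1 gives the minimum: -29.40 kN·m.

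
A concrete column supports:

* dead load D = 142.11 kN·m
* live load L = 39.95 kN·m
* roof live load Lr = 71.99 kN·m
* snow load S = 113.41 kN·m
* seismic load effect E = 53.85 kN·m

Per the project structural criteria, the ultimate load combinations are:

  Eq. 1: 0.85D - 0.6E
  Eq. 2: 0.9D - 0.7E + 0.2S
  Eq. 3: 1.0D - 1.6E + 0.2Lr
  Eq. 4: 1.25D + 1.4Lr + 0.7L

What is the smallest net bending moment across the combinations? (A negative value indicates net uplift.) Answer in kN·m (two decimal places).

Eq. 1: 0.85(142.11) - 0.6(53.85) = 120.79 - 32.31 = 88.48
Eq. 2: 0.9(142.11) - 0.7(53.85) + 0.2(113.41) = 112.89
Eq. 3: 1.0(142.11) - 1.6(53.85) + 0.2(71.99) = 142.11 - 86.16 + 14.40 = 70.35
Eq. 4: 1.25(142.11) + 1.4(71.99) + 0.7(39.95) = 306.39
Combination 3 gives the minimum: 70.35 kN·m.

70.35 kN·m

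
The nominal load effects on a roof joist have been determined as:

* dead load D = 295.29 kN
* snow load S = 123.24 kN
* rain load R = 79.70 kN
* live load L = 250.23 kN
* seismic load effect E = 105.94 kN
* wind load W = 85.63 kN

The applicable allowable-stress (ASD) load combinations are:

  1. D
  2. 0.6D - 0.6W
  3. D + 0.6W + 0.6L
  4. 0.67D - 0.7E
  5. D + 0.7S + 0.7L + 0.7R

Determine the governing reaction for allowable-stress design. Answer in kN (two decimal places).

612.51 kN

1. 1.0(295.29) = 295.29
2. 0.6(295.29) - 0.6(85.63) = 125.80
3. 1.0(295.29) + 0.6(85.63) + 0.6(250.23) = 295.29 + 51.38 + 150.14 = 496.81
4. 0.67(295.29) - 0.7(105.94) = 123.69
5. 1.0(295.29) + 0.7(123.24) + 0.7(250.23) + 0.7(79.70) = 295.29 + 86.27 + 175.16 + 55.79 = 612.51
Combination 5 governs: V = 612.51 kN.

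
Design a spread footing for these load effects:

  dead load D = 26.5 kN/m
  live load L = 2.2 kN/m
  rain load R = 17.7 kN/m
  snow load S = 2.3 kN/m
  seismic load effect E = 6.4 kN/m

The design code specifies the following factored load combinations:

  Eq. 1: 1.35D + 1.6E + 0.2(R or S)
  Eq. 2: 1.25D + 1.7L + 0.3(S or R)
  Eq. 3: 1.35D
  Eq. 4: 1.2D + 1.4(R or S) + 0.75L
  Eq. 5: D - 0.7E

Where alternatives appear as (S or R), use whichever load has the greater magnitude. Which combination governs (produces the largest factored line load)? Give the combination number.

Combination 4

(R or S) → R = 17.7 kN/m; (S or R) → R = 17.7 kN/m.
Eq. 1: 1.35(26.5) + 1.6(6.4) + 0.2(17.7) = 35.78 + 10.24 + 3.54 = 49.56
Eq. 2: 1.25(26.5) + 1.7(2.2) + 0.3(17.7) = 33.13 + 3.74 + 5.31 = 42.18
Eq. 3: 1.35(26.5) = 35.78
Eq. 4: 1.2(26.5) + 1.4(17.7) + 0.75(2.2) = 31.80 + 24.78 + 1.65 = 58.23
Eq. 5: 1.0(26.5) - 0.7(6.4) = 26.50 - 4.48 = 22.02
The largest value is 58.23 kN/m from combination 4.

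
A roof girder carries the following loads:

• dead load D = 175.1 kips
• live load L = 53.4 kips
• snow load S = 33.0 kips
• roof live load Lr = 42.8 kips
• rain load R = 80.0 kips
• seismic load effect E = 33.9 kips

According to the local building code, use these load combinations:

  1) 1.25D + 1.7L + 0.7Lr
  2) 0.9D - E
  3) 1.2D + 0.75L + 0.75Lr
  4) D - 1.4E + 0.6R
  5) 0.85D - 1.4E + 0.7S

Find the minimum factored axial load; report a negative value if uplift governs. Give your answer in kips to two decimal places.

1) 1.25(175.1) + 1.7(53.4) + 0.7(42.8) = 218.88 + 90.78 + 29.96 = 339.62
2) 0.9(175.1) - 1.0(33.9) = 157.59 - 33.90 = 123.69
3) 1.2(175.1) + 0.75(53.4) + 0.75(42.8) = 210.12 + 40.05 + 32.10 = 282.27
4) 1.0(175.1) - 1.4(33.9) + 0.6(80.0) = 175.10 - 47.46 + 48.00 = 175.64
5) 0.85(175.1) - 1.4(33.9) + 0.7(33.0) = 148.84 - 47.46 + 23.10 = 124.48
Combination 2 gives the minimum: 123.69 kips.

123.69 kips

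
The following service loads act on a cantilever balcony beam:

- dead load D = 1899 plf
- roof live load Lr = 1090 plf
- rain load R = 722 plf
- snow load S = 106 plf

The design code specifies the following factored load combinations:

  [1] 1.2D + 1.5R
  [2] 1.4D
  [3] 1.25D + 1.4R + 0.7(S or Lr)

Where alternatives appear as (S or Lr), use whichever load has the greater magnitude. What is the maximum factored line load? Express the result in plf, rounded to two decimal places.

4147.55 plf

(S or Lr) → Lr = 1090 plf.
[1] 1.2(1899) + 1.5(722) = 2278.80 + 1083.00 = 3361.80
[2] 1.4(1899) = 2658.60
[3] 1.25(1899) + 1.4(722) + 0.7(1090) = 2373.75 + 1010.80 + 763.00 = 4147.55
Combination 3 governs: w_u = 4147.55 plf.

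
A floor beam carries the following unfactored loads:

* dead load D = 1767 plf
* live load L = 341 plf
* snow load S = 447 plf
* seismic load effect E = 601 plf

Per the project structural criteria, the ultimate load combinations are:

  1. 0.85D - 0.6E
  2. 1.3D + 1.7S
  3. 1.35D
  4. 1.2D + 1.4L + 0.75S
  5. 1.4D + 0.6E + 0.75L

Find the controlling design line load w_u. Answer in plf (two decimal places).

3090.15 plf

1. 0.85(1767) - 0.6(601) = 1501.95 - 360.60 = 1141.35
2. 1.3(1767) + 1.7(447) = 2297.10 + 759.90 = 3057.00
3. 1.35(1767) = 2385.45
4. 1.2(1767) + 1.4(341) + 0.75(447) = 2120.40 + 477.40 + 335.25 = 2933.05
5. 1.4(1767) + 0.6(601) + 0.75(341) = 2473.80 + 360.60 + 255.75 = 3090.15
Maximum is from combination 5.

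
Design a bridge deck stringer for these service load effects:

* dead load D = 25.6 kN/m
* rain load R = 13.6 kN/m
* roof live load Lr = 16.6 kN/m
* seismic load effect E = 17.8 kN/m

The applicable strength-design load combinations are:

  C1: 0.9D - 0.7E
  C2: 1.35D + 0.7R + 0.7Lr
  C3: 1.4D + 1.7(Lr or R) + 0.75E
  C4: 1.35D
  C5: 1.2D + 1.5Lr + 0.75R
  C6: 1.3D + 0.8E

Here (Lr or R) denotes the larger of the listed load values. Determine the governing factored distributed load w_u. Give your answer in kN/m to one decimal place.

77.4 kN/m

(Lr or R) → Lr = 16.6 kN/m.
C1: 0.9(25.6) - 0.7(17.8) = 10.6
C2: 1.35(25.6) + 0.7(13.6) + 0.7(16.6) = 34.6 + 9.5 + 11.6 = 55.7
C3: 1.4(25.6) + 1.7(16.6) + 0.75(17.8) = 35.8 + 28.2 + 13.4 = 77.4
C4: 1.35(25.6) = 34.6
C5: 1.2(25.6) + 1.5(16.6) + 0.75(13.6) = 30.7 + 24.9 + 10.2 = 65.8
C6: 1.3(25.6) + 0.8(17.8) = 33.3 + 14.2 = 47.5
The controlling combination is 3, giving 77.4 kN/m.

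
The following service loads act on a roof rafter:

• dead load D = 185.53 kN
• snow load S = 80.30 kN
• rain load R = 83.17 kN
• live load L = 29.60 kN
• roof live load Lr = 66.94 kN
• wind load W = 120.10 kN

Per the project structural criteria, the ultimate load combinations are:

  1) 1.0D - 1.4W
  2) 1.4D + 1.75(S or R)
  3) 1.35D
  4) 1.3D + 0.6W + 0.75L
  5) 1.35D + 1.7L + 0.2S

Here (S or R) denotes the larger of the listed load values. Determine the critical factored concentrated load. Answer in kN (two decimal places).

405.29 kN

(S or R) → R = 83.17 kN.
1) 1.0(185.53) - 1.4(120.10) = 17.39
2) 1.4(185.53) + 1.75(83.17) = 405.29
3) 1.35(185.53) = 250.47
4) 1.3(185.53) + 0.6(120.10) + 0.75(29.60) = 335.45
5) 1.35(185.53) + 1.7(29.60) + 0.2(80.30) = 316.85
The controlling combination is 2, giving 405.29 kN.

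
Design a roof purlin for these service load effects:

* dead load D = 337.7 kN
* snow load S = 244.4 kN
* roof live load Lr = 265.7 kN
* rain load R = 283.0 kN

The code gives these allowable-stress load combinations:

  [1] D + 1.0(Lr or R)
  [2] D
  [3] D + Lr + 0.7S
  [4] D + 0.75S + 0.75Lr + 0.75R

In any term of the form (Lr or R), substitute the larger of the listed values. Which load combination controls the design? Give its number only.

(Lr or R) → R = 283.0 kN.
[1] 1.0(337.7) + 1.0(283.0) = 337.70 + 283.00 = 620.70
[2] 1.0(337.7) = 337.70
[3] 1.0(337.7) + 1.0(265.7) + 0.7(244.4) = 337.70 + 265.70 + 171.08 = 774.48
[4] 1.0(337.7) + 0.75(244.4) + 0.75(265.7) + 0.75(283.0) = 337.70 + 183.30 + 199.28 + 212.25 = 932.53
The largest value is 932.53 kN from combination 4.

Combination 4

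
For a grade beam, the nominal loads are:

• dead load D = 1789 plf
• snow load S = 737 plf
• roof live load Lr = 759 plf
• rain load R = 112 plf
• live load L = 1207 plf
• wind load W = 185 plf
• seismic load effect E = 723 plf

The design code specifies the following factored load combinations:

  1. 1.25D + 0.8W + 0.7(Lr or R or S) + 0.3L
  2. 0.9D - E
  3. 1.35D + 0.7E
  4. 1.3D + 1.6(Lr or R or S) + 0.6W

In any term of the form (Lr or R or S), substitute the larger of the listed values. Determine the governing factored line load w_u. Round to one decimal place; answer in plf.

3651.1 plf

(Lr or R or S) → Lr = 759 plf.
1. 1.25(1789) + 0.8(185) + 0.7(759) + 0.3(1207) = 2236.3 + 148.0 + 531.3 + 362.1 = 3277.7
2. 0.9(1789) - 1.0(723) = 1610.1 - 723.0 = 887.1
3. 1.35(1789) + 0.7(723) = 2415.2 + 506.1 = 2921.3
4. 1.3(1789) + 1.6(759) + 0.6(185) = 2325.7 + 1214.4 + 111.0 = 3651.1
Maximum is from combination 4.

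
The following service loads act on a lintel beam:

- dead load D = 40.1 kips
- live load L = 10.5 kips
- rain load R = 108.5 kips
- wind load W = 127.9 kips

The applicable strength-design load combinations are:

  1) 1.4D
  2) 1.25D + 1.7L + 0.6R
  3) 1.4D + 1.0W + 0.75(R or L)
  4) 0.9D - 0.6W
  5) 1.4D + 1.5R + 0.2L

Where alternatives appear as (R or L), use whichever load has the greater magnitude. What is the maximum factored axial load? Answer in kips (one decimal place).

(R or L) → R = 108.5 kips.
1) 1.4(40.1) = 56.1
2) 1.25(40.1) + 1.7(10.5) + 0.6(108.5) = 133.1
3) 1.4(40.1) + 1.0(127.9) + 0.75(108.5) = 265.4
4) 0.9(40.1) - 0.6(127.9) = -40.7
5) 1.4(40.1) + 1.5(108.5) + 0.2(10.5) = 221.0
Combination 3 governs: P_u = 265.4 kips.

265.4 kips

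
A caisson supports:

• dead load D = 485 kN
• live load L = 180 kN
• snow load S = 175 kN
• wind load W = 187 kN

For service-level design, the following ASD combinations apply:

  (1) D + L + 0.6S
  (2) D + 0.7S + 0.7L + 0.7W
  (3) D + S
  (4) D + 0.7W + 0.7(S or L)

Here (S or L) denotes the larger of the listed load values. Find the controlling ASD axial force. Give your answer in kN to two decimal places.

(S or L) → L = 180 kN.
(1) 1.0(485) + 1.0(180) + 0.6(175) = 485.00 + 180.00 + 105.00 = 770.00
(2) 1.0(485) + 0.7(175) + 0.7(180) + 0.7(187) = 485.00 + 122.50 + 126.00 + 130.90 = 864.40
(3) 1.0(485) + 1.0(175) = 485.00 + 175.00 = 660.00
(4) 1.0(485) + 0.7(187) + 0.7(180) = 485.00 + 130.90 + 126.00 = 741.90
Maximum is from combination 2.

864.40 kN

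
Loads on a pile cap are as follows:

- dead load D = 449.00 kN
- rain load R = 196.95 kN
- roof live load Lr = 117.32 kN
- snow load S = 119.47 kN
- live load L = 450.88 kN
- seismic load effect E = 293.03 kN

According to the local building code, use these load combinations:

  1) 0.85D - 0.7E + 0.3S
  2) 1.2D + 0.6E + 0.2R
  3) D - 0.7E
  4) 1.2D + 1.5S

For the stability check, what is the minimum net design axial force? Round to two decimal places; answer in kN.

212.37 kN

1) 0.85(449.00) - 0.7(293.03) + 0.3(119.47) = 381.65 - 205.12 + 35.84 = 212.37
2) 1.2(449.00) + 0.6(293.03) + 0.2(196.95) = 538.80 + 175.82 + 39.39 = 754.01
3) 1.0(449.00) - 0.7(293.03) = 449.00 - 205.12 = 243.88
4) 1.2(449.00) + 1.5(119.47) = 538.80 + 179.21 = 718.01
Combination 1 gives the minimum: 212.37 kN.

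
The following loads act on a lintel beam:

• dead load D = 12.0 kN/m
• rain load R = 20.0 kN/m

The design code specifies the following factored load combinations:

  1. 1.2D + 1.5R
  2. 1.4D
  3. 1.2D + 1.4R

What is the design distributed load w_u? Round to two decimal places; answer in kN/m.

1. 1.2(12.0) + 1.5(20.0) = 14.40 + 30.00 = 44.40
2. 1.4(12.0) = 16.80
3. 1.2(12.0) + 1.4(20.0) = 14.40 + 28.00 = 42.40
Maximum is from combination 1.

44.40 kN/m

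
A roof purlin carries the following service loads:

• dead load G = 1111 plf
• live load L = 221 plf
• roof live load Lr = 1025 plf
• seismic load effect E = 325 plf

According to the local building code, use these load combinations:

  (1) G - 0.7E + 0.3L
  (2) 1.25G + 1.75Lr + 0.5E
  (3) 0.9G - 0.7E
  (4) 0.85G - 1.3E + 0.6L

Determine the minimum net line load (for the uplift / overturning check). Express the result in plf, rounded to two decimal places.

654.45 plf

(1) 1.0(1111) - 0.7(325) + 0.3(221) = 1111.00 - 227.50 + 66.30 = 949.80
(2) 1.25(1111) + 1.75(1025) + 0.5(325) = 1388.75 + 1793.75 + 162.50 = 3345.00
(3) 0.9(1111) - 0.7(325) = 999.90 - 227.50 = 772.40
(4) 0.85(1111) - 1.3(325) + 0.6(221) = 944.35 - 422.50 + 132.60 = 654.45
Combination 4 gives the minimum: 654.45 plf.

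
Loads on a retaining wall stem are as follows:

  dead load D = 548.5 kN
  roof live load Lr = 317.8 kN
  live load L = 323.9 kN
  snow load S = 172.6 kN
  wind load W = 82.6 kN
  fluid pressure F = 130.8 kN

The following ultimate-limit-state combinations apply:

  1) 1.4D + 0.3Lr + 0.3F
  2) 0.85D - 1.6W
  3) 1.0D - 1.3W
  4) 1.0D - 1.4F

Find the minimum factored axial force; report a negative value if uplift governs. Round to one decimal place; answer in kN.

1) 1.4(548.5) + 0.3(317.8) + 0.3(130.8) = 902.5
2) 0.85(548.5) - 1.6(82.6) = 334.1
3) 1.0(548.5) - 1.3(82.6) = 548.5 - 107.4 = 441.1
4) 1.0(548.5) - 1.4(130.8) = 548.5 - 183.1 = 365.4
Combination 2 gives the minimum: 334.1 kN.

334.1 kN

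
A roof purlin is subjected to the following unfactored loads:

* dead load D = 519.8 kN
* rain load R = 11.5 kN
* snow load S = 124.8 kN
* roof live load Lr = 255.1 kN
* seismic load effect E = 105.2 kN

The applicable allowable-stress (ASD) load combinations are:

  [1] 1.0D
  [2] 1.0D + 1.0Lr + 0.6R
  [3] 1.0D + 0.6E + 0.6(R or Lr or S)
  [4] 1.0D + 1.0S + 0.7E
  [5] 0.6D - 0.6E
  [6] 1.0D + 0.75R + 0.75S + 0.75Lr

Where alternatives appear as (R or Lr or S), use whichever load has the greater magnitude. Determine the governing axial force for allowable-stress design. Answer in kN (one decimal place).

(R or Lr or S) → Lr = 255.1 kN.
[1] 1.0(519.8) = 519.8
[2] 1.0(519.8) + 1.0(255.1) + 0.6(11.5) = 781.8
[3] 1.0(519.8) + 0.6(105.2) + 0.6(255.1) = 736.0
[4] 1.0(519.8) + 1.0(124.8) + 0.7(105.2) = 718.2
[5] 0.6(519.8) - 0.6(105.2) = 248.8
[6] 1.0(519.8) + 0.75(11.5) + 0.75(124.8) + 0.75(255.1) = 813.4
The controlling combination is 6, giving 813.4 kN.

813.4 kN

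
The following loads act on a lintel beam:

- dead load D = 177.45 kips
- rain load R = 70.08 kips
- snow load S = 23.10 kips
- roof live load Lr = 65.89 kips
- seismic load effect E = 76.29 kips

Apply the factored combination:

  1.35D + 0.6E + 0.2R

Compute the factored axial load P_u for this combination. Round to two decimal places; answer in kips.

299.35 kips

1.35(177.45) + 0.6(76.29) + 0.2(70.08) = 239.56 + 45.77 + 14.02 = 299.35
P_u = 299.35 kips.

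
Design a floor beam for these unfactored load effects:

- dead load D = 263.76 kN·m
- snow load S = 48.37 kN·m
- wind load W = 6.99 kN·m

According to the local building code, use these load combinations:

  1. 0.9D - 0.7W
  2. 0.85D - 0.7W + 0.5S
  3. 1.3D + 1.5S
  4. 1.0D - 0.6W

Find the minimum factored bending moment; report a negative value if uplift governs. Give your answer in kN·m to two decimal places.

232.49 kN·m

1. 0.9(263.76) - 0.7(6.99) = 237.38 - 4.89 = 232.49
2. 0.85(263.76) - 0.7(6.99) + 0.5(48.37) = 243.49
3. 1.3(263.76) + 1.5(48.37) = 415.44
4. 1.0(263.76) - 0.6(6.99) = 263.76 - 4.19 = 259.57
Combination 1 gives the minimum: 232.49 kN·m.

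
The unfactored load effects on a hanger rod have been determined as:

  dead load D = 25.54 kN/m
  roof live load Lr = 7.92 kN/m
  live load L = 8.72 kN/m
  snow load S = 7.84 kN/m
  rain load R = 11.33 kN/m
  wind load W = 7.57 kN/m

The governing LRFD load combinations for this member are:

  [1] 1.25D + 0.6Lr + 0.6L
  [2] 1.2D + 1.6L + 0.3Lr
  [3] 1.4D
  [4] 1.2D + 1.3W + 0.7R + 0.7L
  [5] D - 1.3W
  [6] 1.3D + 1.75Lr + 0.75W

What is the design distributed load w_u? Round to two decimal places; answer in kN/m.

54.52 kN/m

[1] 1.25(25.54) + 0.6(7.92) + 0.6(8.72) = 31.93 + 4.75 + 5.23 = 41.91
[2] 1.2(25.54) + 1.6(8.72) + 0.3(7.92) = 30.65 + 13.95 + 2.38 = 46.98
[3] 1.4(25.54) = 35.76
[4] 1.2(25.54) + 1.3(7.57) + 0.7(11.33) + 0.7(8.72) = 30.65 + 9.84 + 7.93 + 6.10 = 54.52
[5] 1.0(25.54) - 1.3(7.57) = 25.54 - 9.84 = 15.70
[6] 1.3(25.54) + 1.75(7.92) + 0.75(7.57) = 33.20 + 13.86 + 5.68 = 52.74
Combination 4 governs: w_u = 54.52 kN/m.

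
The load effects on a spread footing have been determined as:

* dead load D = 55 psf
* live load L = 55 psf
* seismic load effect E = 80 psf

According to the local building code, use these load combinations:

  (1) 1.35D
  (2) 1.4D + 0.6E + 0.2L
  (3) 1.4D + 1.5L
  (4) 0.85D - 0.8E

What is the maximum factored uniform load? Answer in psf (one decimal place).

159.5 psf

(1) 1.35(55) = 74.3
(2) 1.4(55) + 0.6(80) + 0.2(55) = 77.0 + 48.0 + 11.0 = 136.0
(3) 1.4(55) + 1.5(55) = 77.0 + 82.5 = 159.5
(4) 0.85(55) - 0.8(80) = -17.3
Combination 3 governs: q_u = 159.5 psf.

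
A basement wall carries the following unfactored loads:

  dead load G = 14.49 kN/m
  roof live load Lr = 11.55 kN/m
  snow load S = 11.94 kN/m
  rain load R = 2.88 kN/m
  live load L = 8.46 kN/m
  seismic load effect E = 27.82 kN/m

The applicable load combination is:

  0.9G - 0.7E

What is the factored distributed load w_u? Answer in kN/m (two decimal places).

0.9(14.49) - 0.7(27.82) = 13.04 - 19.47 = -6.43
w_u = -6.43 kN/m.

-6.43 kN/m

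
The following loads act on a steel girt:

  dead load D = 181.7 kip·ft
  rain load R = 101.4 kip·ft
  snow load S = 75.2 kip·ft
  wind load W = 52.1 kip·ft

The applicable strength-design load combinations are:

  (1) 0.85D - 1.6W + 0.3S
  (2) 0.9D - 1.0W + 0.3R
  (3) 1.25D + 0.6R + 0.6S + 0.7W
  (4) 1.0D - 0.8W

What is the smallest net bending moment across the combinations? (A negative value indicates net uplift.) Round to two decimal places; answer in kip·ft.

93.65 kip·ft

(1) 0.85(181.7) - 1.6(52.1) + 0.3(75.2) = 93.65
(2) 0.9(181.7) - 1.0(52.1) + 0.3(101.4) = 141.85
(3) 1.25(181.7) + 0.6(101.4) + 0.6(75.2) + 0.7(52.1) = 369.56
(4) 1.0(181.7) - 0.8(52.1) = 140.02
Combination 1 gives the minimum: 93.65 kip·ft.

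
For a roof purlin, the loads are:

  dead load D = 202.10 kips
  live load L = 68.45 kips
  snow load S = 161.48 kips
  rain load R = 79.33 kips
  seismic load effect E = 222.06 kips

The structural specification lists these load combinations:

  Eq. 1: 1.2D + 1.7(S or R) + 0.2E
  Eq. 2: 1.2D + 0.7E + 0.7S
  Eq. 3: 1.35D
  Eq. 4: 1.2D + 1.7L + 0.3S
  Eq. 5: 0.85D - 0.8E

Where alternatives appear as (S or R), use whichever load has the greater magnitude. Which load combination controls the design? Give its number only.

(S or R) → S = 161.48 kips.
Eq. 1: 1.2(202.10) + 1.7(161.48) + 0.2(222.06) = 561.45
Eq. 2: 1.2(202.10) + 0.7(222.06) + 0.7(161.48) = 511.00
Eq. 3: 1.35(202.10) = 272.84
Eq. 4: 1.2(202.10) + 1.7(68.45) + 0.3(161.48) = 407.33
Eq. 5: 0.85(202.10) - 0.8(222.06) = -5.86
The largest value is 561.45 kips from combination 1.

Combination 1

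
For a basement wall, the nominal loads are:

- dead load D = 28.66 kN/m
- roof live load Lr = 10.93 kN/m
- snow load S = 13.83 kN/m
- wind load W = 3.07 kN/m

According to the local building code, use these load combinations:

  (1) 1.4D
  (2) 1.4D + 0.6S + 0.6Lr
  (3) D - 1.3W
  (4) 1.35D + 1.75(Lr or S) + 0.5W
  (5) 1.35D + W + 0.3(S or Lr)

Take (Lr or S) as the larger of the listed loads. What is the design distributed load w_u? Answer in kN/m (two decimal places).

(Lr or S) → S = 13.83 kN/m; (S or Lr) → S = 13.83 kN/m.
(1) 1.4(28.66) = 40.12
(2) 1.4(28.66) + 0.6(13.83) + 0.6(10.93) = 40.12 + 8.30 + 6.56 = 54.98
(3) 1.0(28.66) - 1.3(3.07) = 28.66 - 3.99 = 24.67
(4) 1.35(28.66) + 1.75(13.83) + 0.5(3.07) = 38.69 + 24.20 + 1.54 = 64.43
(5) 1.35(28.66) + 1.0(3.07) + 0.3(13.83) = 38.69 + 3.07 + 4.15 = 45.91
The controlling combination is 4, giving 64.43 kN/m.

64.43 kN/m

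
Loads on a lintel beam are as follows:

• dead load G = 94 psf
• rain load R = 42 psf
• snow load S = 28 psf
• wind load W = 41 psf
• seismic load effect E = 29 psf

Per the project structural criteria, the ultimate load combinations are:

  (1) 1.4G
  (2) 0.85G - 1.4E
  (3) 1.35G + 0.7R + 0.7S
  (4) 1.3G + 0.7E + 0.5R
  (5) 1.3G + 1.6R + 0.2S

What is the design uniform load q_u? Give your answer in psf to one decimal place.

195.0 psf

(1) 1.4(94) = 131.6
(2) 0.85(94) - 1.4(29) = 79.9 - 40.6 = 39.3
(3) 1.35(94) + 0.7(42) + 0.7(28) = 126.9 + 29.4 + 19.6 = 175.9
(4) 1.3(94) + 0.7(29) + 0.5(42) = 122.2 + 20.3 + 21.0 = 163.5
(5) 1.3(94) + 1.6(42) + 0.2(28) = 122.2 + 67.2 + 5.6 = 195.0
Maximum is from combination 5.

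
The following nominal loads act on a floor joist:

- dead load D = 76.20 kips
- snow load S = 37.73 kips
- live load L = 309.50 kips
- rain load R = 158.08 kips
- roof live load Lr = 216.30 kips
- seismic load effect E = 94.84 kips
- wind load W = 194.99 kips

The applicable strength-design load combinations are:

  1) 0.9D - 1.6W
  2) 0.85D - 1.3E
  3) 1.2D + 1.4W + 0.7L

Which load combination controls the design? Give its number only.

1) 0.9(76.20) - 1.6(194.99) = 68.58 - 311.98 = -243.40
2) 0.85(76.20) - 1.3(94.84) = 64.77 - 123.29 = -58.52
3) 1.2(76.20) + 1.4(194.99) + 0.7(309.50) = 91.44 + 272.99 + 216.65 = 581.08
The largest value is 581.08 kips from combination 3.

Combination 3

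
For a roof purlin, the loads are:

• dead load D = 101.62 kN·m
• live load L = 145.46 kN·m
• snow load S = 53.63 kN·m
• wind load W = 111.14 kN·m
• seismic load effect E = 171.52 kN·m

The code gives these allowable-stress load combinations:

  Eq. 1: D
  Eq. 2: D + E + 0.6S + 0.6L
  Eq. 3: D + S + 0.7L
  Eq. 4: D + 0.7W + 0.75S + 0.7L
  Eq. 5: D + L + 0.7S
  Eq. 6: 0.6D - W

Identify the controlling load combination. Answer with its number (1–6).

Eq. 1: 1.0(101.62) = 101.62
Eq. 2: 1.0(101.62) + 1.0(171.52) + 0.6(53.63) + 0.6(145.46) = 392.59
Eq. 3: 1.0(101.62) + 1.0(53.63) + 0.7(145.46) = 257.07
Eq. 4: 1.0(101.62) + 0.7(111.14) + 0.75(53.63) + 0.7(145.46) = 321.46
Eq. 5: 1.0(101.62) + 1.0(145.46) + 0.7(53.63) = 284.62
Eq. 6: 0.6(101.62) - 1.0(111.14) = -50.17
The largest value is 392.59 kN·m from combination 2.

Combination 2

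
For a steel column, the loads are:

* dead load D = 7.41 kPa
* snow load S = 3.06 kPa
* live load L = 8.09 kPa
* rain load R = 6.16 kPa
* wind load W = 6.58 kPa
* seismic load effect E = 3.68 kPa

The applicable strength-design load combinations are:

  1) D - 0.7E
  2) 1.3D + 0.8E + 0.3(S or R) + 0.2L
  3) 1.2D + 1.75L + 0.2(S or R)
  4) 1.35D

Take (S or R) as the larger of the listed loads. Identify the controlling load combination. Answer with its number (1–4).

Combination 3

(S or R) → R = 6.16 kPa.
1) 1.0(7.41) - 0.7(3.68) = 7.41 - 2.58 = 4.83
2) 1.3(7.41) + 0.8(3.68) + 0.3(6.16) + 0.2(8.09) = 9.63 + 2.94 + 1.85 + 1.62 = 16.04
3) 1.2(7.41) + 1.75(8.09) + 0.2(6.16) = 8.89 + 14.16 + 1.23 = 24.28
4) 1.35(7.41) = 10.00
The largest value is 24.28 kPa from combination 3.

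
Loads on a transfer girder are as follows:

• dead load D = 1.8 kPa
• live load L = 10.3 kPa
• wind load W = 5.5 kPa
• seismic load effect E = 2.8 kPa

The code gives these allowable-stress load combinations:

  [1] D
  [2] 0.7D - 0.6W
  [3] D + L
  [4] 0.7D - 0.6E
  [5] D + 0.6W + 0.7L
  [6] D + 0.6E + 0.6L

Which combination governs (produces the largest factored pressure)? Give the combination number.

Combination 5

[1] 1.0(1.8) = 1.80
[2] 0.7(1.8) - 0.6(5.5) = -2.04
[3] 1.0(1.8) + 1.0(10.3) = 12.10
[4] 0.7(1.8) - 0.6(2.8) = -0.42
[5] 1.0(1.8) + 0.6(5.5) + 0.7(10.3) = 12.31
[6] 1.0(1.8) + 0.6(2.8) + 0.6(10.3) = 9.66
The largest value is 12.31 kPa from combination 5.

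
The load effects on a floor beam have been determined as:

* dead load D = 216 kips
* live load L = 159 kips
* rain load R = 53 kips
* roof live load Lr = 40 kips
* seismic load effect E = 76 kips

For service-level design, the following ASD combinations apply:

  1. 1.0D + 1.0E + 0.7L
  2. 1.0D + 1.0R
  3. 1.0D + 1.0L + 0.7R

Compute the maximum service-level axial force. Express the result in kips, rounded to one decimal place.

1. 1.0(216) + 1.0(76) + 0.7(159) = 216.0 + 76.0 + 111.3 = 403.3
2. 1.0(216) + 1.0(53) = 216.0 + 53.0 = 269.0
3. 1.0(216) + 1.0(159) + 0.7(53) = 216.0 + 159.0 + 37.1 = 412.1
Combination 3 governs: P = 412.1 kips.

412.1 kips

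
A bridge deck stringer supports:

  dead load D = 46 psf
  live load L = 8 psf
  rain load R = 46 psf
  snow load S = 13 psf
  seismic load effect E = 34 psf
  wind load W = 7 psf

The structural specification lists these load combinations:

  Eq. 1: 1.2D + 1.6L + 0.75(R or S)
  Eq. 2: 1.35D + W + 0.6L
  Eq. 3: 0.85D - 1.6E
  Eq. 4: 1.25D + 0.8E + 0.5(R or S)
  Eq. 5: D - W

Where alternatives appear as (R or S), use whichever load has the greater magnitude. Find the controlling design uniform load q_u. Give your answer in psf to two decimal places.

(R or S) → R = 46 psf.
Eq. 1: 1.2(46) + 1.6(8) + 0.75(46) = 102.50
Eq. 2: 1.35(46) + 1.0(7) + 0.6(8) = 73.90
Eq. 3: 0.85(46) - 1.6(34) = -15.30
Eq. 4: 1.25(46) + 0.8(34) + 0.5(46) = 107.70
Eq. 5: 1.0(46) - 1.0(7) = 39.00
Combination 4 governs: q_u = 107.70 psf.

107.70 psf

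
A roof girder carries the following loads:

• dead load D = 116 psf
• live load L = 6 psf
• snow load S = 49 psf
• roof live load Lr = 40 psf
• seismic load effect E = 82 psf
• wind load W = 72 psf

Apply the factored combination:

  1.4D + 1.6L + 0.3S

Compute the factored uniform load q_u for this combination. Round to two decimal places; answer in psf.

186.70 psf

1.4(116) + 1.6(6) + 0.3(49) = 162.40 + 9.60 + 14.70 = 186.70
q_u = 186.70 psf.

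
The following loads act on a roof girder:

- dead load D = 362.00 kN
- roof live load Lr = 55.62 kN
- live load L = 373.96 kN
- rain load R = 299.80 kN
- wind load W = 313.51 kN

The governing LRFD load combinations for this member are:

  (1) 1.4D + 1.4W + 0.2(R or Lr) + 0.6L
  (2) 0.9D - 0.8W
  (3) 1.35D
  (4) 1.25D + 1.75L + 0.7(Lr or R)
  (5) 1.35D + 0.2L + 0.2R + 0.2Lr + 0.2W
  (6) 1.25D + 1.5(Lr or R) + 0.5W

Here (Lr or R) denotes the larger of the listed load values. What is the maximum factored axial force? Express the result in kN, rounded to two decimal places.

1316.79 kN

(R or Lr) → R = 299.80 kN; (Lr or R) → R = 299.80 kN.
(1) 1.4(362.00) + 1.4(313.51) + 0.2(299.80) + 0.6(373.96) = 1230.05
(2) 0.9(362.00) - 0.8(313.51) = 74.99
(3) 1.35(362.00) = 488.70
(4) 1.25(362.00) + 1.75(373.96) + 0.7(299.80) = 1316.79
(5) 1.35(362.00) + 0.2(373.96) + 0.2(299.80) + 0.2(55.62) + 0.2(313.51) = 697.28
(6) 1.25(362.00) + 1.5(299.80) + 0.5(313.51) = 1058.96
The controlling combination is 4, giving 1316.79 kN.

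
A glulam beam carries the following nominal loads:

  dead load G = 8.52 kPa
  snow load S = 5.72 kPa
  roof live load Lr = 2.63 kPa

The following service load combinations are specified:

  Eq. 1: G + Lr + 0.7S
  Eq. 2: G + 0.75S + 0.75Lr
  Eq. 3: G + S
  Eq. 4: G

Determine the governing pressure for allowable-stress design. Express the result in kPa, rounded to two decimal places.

Eq. 1: 1.0(8.52) + 1.0(2.63) + 0.7(5.72) = 8.52 + 2.63 + 4.00 = 15.15
Eq. 2: 1.0(8.52) + 0.75(5.72) + 0.75(2.63) = 8.52 + 4.29 + 1.97 = 14.78
Eq. 3: 1.0(8.52) + 1.0(5.72) = 8.52 + 5.72 = 14.24
Eq. 4: 1.0(8.52) = 8.52
Maximum is from combination 1.

15.15 kPa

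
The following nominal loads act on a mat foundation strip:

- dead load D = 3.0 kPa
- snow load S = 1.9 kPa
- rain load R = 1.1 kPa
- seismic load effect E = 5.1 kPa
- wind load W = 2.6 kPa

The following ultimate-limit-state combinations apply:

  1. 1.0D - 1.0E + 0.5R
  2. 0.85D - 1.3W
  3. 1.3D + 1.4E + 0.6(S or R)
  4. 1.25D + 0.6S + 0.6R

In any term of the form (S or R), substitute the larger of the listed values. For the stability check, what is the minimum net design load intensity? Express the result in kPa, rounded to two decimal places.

-1.55 kPa

(S or R) → S = 1.9 kPa.
1. 1.0(3.0) - 1.0(5.1) + 0.5(1.1) = 3.00 - 5.10 + 0.55 = -1.55
2. 0.85(3.0) - 1.3(2.6) = 2.55 - 3.38 = -0.83
3. 1.3(3.0) + 1.4(5.1) + 0.6(1.9) = 3.90 + 7.14 + 1.14 = 12.18
4. 1.25(3.0) + 0.6(1.9) + 0.6(1.1) = 3.75 + 1.14 + 0.66 = 5.55
Combination 1 gives the minimum: -1.55 kPa.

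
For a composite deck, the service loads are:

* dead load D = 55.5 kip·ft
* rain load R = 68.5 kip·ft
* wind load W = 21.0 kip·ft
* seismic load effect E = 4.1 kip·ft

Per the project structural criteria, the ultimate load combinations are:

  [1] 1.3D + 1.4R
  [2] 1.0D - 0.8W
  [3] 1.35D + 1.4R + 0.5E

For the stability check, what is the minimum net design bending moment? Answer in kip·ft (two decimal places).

[1] 1.3(55.5) + 1.4(68.5) = 72.15 + 95.90 = 168.05
[2] 1.0(55.5) - 0.8(21.0) = 55.50 - 16.80 = 38.70
[3] 1.35(55.5) + 1.4(68.5) + 0.5(4.1) = 74.93 + 95.90 + 2.05 = 172.88
Combination 2 gives the minimum: 38.70 kip·ft.

38.70 kip·ft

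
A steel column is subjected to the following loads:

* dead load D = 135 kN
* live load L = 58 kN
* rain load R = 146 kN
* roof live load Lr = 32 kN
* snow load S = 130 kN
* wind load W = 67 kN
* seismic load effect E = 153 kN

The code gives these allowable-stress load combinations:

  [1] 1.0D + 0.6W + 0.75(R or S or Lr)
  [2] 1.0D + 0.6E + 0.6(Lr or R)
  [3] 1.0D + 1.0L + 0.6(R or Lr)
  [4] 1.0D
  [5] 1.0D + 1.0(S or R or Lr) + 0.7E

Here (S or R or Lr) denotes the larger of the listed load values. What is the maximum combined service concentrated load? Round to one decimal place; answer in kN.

(R or S or Lr) → R = 146 kN; (Lr or R) → R = 146 kN; (R or Lr) → R = 146 kN; (S or R or Lr) → R = 146 kN.
[1] 1.0(135) + 0.6(67) + 0.75(146) = 284.7
[2] 1.0(135) + 0.6(153) + 0.6(146) = 314.4
[3] 1.0(135) + 1.0(58) + 0.6(146) = 280.6
[4] 1.0(135) = 135.0
[5] 1.0(135) + 1.0(146) + 0.7(153) = 388.1
Combination 5 governs: P = 388.1 kN.

388.1 kN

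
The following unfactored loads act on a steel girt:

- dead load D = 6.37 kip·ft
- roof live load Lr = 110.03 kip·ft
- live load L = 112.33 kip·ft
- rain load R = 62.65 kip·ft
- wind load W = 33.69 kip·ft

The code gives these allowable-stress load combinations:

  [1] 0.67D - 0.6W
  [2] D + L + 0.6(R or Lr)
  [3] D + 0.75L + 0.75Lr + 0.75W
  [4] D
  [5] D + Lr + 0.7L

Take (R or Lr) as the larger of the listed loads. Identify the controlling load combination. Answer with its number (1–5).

Combination 3

(R or Lr) → Lr = 110.03 kip·ft.
[1] 0.67(6.37) - 0.6(33.69) = -15.95
[2] 1.0(6.37) + 1.0(112.33) + 0.6(110.03) = 6.37 + 112.33 + 66.02 = 184.72
[3] 1.0(6.37) + 0.75(112.33) + 0.75(110.03) + 0.75(33.69) = 6.37 + 84.25 + 82.52 + 25.27 = 198.41
[4] 1.0(6.37) = 6.37
[5] 1.0(6.37) + 1.0(110.03) + 0.7(112.33) = 6.37 + 110.03 + 78.63 = 195.03
The largest value is 198.41 kip·ft from combination 3.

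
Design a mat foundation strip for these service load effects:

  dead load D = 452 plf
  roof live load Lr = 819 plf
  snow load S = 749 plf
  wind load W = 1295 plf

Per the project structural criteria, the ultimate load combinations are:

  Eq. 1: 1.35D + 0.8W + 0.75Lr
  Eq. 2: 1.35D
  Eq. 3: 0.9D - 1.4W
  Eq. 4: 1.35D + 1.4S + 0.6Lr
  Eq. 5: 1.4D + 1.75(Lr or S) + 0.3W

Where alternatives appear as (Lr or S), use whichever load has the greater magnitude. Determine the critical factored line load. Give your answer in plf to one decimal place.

(Lr or S) → Lr = 819 plf.
Eq. 1: 1.35(452) + 0.8(1295) + 0.75(819) = 610.2 + 1036.0 + 614.3 = 2260.5
Eq. 2: 1.35(452) = 610.2
Eq. 3: 0.9(452) - 1.4(1295) = 406.8 - 1813.0 = -1406.2
Eq. 4: 1.35(452) + 1.4(749) + 0.6(819) = 610.2 + 1048.6 + 491.4 = 2150.2
Eq. 5: 1.4(452) + 1.75(819) + 0.3(1295) = 632.8 + 1433.3 + 388.5 = 2454.6
The controlling combination is 5, giving 2454.6 plf.

2454.6 plf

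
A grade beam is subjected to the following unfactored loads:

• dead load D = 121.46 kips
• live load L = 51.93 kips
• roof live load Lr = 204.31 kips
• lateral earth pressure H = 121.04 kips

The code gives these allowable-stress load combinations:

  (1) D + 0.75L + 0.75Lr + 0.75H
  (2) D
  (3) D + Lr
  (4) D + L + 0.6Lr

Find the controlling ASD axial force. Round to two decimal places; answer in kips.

(1) 1.0(121.46) + 0.75(51.93) + 0.75(204.31) + 0.75(121.04) = 121.46 + 38.95 + 153.23 + 90.78 = 404.42
(2) 1.0(121.46) = 121.46
(3) 1.0(121.46) + 1.0(204.31) = 121.46 + 204.31 = 325.77
(4) 1.0(121.46) + 1.0(51.93) + 0.6(204.31) = 121.46 + 51.93 + 122.59 = 295.98
Combination 1 governs: P = 404.42 kips.

404.42 kips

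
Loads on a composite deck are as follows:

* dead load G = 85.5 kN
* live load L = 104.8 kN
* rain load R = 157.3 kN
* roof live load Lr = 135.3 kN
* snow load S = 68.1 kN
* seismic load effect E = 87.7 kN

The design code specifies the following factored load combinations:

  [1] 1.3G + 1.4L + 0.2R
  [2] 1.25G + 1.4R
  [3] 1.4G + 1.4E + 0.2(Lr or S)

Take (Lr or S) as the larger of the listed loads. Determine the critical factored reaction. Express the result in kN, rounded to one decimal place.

327.1 kN

(Lr or S) → Lr = 135.3 kN.
[1] 1.3(85.5) + 1.4(104.8) + 0.2(157.3) = 289.3
[2] 1.25(85.5) + 1.4(157.3) = 327.1
[3] 1.4(85.5) + 1.4(87.7) + 0.2(135.3) = 269.5
Combination 2 governs: V_u = 327.1 kN.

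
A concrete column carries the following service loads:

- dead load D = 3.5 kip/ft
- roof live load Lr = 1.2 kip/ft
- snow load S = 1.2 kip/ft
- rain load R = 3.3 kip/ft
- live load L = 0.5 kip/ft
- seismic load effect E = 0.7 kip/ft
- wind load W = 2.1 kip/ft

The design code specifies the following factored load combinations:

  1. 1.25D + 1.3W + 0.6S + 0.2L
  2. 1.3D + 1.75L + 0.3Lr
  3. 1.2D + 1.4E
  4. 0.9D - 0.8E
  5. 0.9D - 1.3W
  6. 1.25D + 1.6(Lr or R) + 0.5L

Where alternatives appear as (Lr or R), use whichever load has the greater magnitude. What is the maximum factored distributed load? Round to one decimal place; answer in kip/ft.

9.9 kip/ft

(Lr or R) → R = 3.3 kip/ft.
1. 1.25(3.5) + 1.3(2.1) + 0.6(1.2) + 0.2(0.5) = 7.9
2. 1.3(3.5) + 1.75(0.5) + 0.3(1.2) = 5.8
3. 1.2(3.5) + 1.4(0.7) = 5.2
4. 0.9(3.5) - 0.8(0.7) = 2.6
5. 0.9(3.5) - 1.3(2.1) = 0.4
6. 1.25(3.5) + 1.6(3.3) + 0.5(0.5) = 9.9
Combination 6 governs: w_u = 9.9 kip/ft.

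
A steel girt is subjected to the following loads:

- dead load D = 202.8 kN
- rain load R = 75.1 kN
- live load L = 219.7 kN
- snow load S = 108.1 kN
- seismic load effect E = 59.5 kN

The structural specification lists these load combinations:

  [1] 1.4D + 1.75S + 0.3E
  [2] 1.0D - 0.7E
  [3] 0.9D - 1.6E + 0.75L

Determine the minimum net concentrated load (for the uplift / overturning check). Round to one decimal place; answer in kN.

161.2 kN

[1] 1.4(202.8) + 1.75(108.1) + 0.3(59.5) = 490.9
[2] 1.0(202.8) - 0.7(59.5) = 161.2
[3] 0.9(202.8) - 1.6(59.5) + 0.75(219.7) = 252.1
Combination 2 gives the minimum: 161.2 kN.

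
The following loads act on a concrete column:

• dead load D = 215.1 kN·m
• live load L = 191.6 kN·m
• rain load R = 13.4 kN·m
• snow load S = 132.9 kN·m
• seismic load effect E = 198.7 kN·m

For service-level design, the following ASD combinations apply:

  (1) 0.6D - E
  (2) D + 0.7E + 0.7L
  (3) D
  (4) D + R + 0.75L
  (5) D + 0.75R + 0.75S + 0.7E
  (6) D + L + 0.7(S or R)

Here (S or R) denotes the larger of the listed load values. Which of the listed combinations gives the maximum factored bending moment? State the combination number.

Combination 6

(S or R) → S = 132.9 kN·m.
(1) 0.6(215.1) - 1.0(198.7) = 129.06 - 198.70 = -69.64
(2) 1.0(215.1) + 0.7(198.7) + 0.7(191.6) = 215.10 + 139.09 + 134.12 = 488.31
(3) 1.0(215.1) = 215.10
(4) 1.0(215.1) + 1.0(13.4) + 0.75(191.6) = 215.10 + 13.40 + 143.70 = 372.20
(5) 1.0(215.1) + 0.75(13.4) + 0.75(132.9) + 0.7(198.7) = 215.10 + 10.05 + 99.68 + 139.09 = 463.92
(6) 1.0(215.1) + 1.0(191.6) + 0.7(132.9) = 215.10 + 191.60 + 93.03 = 499.73
The largest value is 499.73 kN·m from combination 6.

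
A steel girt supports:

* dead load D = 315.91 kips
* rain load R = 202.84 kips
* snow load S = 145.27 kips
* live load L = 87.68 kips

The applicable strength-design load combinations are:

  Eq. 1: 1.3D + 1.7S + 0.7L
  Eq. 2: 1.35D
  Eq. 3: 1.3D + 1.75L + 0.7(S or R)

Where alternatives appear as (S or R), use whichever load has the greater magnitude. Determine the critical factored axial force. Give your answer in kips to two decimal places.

719.02 kips

(S or R) → R = 202.84 kips.
Eq. 1: 1.3(315.91) + 1.7(145.27) + 0.7(87.68) = 410.68 + 246.96 + 61.38 = 719.02
Eq. 2: 1.35(315.91) = 426.48
Eq. 3: 1.3(315.91) + 1.75(87.68) + 0.7(202.84) = 410.68 + 153.44 + 141.99 = 706.11
Maximum is from combination 1.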